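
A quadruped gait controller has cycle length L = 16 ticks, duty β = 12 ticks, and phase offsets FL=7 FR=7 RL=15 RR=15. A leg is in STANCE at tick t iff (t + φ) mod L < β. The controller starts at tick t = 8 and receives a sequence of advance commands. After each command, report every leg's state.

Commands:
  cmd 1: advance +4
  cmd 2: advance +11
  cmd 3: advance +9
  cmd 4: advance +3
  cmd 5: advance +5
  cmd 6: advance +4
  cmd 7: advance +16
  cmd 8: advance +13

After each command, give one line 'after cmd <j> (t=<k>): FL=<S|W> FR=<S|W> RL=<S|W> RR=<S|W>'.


start t=8: FL=W FR=W RL=S RR=S
cmd 1: advance +4 → t=12, phase=(3,3,11,11) → FL=S FR=S RL=S RR=S
cmd 2: advance +11 → t=23, phase=(14,14,6,6) → FL=W FR=W RL=S RR=S
cmd 3: advance +9 → t=32, phase=(7,7,15,15) → FL=S FR=S RL=W RR=W
cmd 4: advance +3 → t=35, phase=(10,10,2,2) → FL=S FR=S RL=S RR=S
cmd 5: advance +5 → t=40, phase=(15,15,7,7) → FL=W FR=W RL=S RR=S
cmd 6: advance +4 → t=44, phase=(3,3,11,11) → FL=S FR=S RL=S RR=S
cmd 7: advance +16 → t=60, phase=(3,3,11,11) → FL=S FR=S RL=S RR=S
cmd 8: advance +13 → t=73, phase=(0,0,8,8) → FL=S FR=S RL=S RR=S

after cmd 1 (t=12): FL=S FR=S RL=S RR=S
after cmd 2 (t=23): FL=W FR=W RL=S RR=S
after cmd 3 (t=32): FL=S FR=S RL=W RR=W
after cmd 4 (t=35): FL=S FR=S RL=S RR=S
after cmd 5 (t=40): FL=W FR=W RL=S RR=S
after cmd 6 (t=44): FL=S FR=S RL=S RR=S
after cmd 7 (t=60): FL=S FR=S RL=S RR=S
after cmd 8 (t=73): FL=S FR=S RL=S RR=S


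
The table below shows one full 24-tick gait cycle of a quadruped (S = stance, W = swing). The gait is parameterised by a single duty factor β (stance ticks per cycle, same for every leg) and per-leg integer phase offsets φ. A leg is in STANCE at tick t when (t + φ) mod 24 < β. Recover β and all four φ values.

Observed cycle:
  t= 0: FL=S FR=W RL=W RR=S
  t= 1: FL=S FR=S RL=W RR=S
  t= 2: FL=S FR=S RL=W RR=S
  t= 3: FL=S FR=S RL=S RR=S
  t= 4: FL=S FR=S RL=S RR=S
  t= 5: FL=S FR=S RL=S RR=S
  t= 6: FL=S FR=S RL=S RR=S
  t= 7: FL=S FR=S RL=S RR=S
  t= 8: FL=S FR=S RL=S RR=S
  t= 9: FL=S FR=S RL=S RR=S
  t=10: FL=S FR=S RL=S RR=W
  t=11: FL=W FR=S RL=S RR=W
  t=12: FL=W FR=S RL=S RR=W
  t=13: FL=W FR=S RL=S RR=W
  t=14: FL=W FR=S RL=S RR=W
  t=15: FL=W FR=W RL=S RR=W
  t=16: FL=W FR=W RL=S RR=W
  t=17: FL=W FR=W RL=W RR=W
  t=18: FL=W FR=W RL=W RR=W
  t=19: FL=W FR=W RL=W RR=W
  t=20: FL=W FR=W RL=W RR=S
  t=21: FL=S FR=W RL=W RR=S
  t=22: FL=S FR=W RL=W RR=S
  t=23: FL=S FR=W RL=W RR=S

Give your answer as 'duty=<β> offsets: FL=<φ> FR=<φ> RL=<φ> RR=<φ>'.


duty β = stance ticks per leg = 14
FL: stance ticks = 14; W→S at t=21 → φ=3
FR: stance ticks = 14; W→S at t=1 → φ=23
RL: stance ticks = 14; W→S at t=3 → φ=21
RR: stance ticks = 14; W→S at t=20 → φ=4

duty=14 offsets: FL=3 FR=23 RL=21 RR=4


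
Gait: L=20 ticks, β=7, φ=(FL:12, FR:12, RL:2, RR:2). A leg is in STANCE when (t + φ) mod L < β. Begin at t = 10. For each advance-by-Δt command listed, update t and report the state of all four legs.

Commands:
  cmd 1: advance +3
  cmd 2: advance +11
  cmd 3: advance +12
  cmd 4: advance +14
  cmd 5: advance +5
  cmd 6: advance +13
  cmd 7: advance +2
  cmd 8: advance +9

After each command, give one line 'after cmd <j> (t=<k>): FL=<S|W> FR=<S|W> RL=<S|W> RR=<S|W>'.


start t=10: FL=S FR=S RL=W RR=W
cmd 1: advance +3 → t=13, phase=(5,5,15,15) → FL=S FR=S RL=W RR=W
cmd 2: advance +11 → t=24, phase=(16,16,6,6) → FL=W FR=W RL=S RR=S
cmd 3: advance +12 → t=36, phase=(8,8,18,18) → FL=W FR=W RL=W RR=W
cmd 4: advance +14 → t=50, phase=(2,2,12,12) → FL=S FR=S RL=W RR=W
cmd 5: advance +5 → t=55, phase=(7,7,17,17) → FL=W FR=W RL=W RR=W
cmd 6: advance +13 → t=68, phase=(0,0,10,10) → FL=S FR=S RL=W RR=W
cmd 7: advance +2 → t=70, phase=(2,2,12,12) → FL=S FR=S RL=W RR=W
cmd 8: advance +9 → t=79, phase=(11,11,1,1) → FL=W FR=W RL=S RR=S

after cmd 1 (t=13): FL=S FR=S RL=W RR=W
after cmd 2 (t=24): FL=W FR=W RL=S RR=S
after cmd 3 (t=36): FL=W FR=W RL=W RR=W
after cmd 4 (t=50): FL=S FR=S RL=W RR=W
after cmd 5 (t=55): FL=W FR=W RL=W RR=W
after cmd 6 (t=68): FL=S FR=S RL=W RR=W
after cmd 7 (t=70): FL=S FR=S RL=W RR=W
after cmd 8 (t=79): FL=W FR=W RL=S RR=S


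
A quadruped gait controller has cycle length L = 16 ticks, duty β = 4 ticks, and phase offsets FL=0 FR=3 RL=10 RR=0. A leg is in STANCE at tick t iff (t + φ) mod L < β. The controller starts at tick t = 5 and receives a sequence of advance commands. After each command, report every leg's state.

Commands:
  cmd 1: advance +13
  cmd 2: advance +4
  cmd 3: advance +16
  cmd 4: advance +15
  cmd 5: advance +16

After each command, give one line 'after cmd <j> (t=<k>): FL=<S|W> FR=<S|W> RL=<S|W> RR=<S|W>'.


after cmd 1 (t=18): FL=S FR=W RL=W RR=S
after cmd 2 (t=22): FL=W FR=W RL=S RR=W
after cmd 3 (t=38): FL=W FR=W RL=S RR=W
after cmd 4 (t=53): FL=W FR=W RL=W RR=W
after cmd 5 (t=69): FL=W FR=W RL=W RR=W

start t=5: FL=W FR=W RL=W RR=W
cmd 1: advance +13 → t=18, phase=(2,5,12,2) → FL=S FR=W RL=W RR=S
cmd 2: advance +4 → t=22, phase=(6,9,0,6) → FL=W FR=W RL=S RR=W
cmd 3: advance +16 → t=38, phase=(6,9,0,6) → FL=W FR=W RL=S RR=W
cmd 4: advance +15 → t=53, phase=(5,8,15,5) → FL=W FR=W RL=W RR=W
cmd 5: advance +16 → t=69, phase=(5,8,15,5) → FL=W FR=W RL=W RR=W


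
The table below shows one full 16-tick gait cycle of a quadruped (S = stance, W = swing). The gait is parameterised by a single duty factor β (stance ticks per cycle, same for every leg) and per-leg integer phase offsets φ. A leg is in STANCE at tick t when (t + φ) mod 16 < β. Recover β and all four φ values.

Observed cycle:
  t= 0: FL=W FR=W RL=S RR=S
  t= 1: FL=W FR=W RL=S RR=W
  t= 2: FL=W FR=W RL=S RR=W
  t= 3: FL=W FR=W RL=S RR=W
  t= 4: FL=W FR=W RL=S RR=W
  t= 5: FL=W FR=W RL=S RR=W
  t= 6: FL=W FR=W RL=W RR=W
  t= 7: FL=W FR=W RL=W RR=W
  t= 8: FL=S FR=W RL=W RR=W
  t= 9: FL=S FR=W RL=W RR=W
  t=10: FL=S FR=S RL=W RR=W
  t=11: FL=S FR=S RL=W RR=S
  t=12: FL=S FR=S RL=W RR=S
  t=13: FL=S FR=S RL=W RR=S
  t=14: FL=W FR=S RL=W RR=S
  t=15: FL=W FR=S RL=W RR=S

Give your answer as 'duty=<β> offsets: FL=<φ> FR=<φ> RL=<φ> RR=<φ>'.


duty β = stance ticks per leg = 6
FL: stance ticks = 6; W→S at t=8 → φ=8
FR: stance ticks = 6; W→S at t=10 → φ=6
RL: stance ticks = 6; W→S at t=0 → φ=0
RR: stance ticks = 6; W→S at t=11 → φ=5

duty=6 offsets: FL=8 FR=6 RL=0 RR=5


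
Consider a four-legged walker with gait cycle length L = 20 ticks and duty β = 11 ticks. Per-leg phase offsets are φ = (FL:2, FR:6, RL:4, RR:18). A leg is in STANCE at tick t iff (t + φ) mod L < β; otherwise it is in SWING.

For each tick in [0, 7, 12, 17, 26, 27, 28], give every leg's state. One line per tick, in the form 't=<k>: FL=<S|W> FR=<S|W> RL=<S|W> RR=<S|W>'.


t=0: phase=(2,6,4,18) vs β=11 → FL=S FR=S RL=S RR=W
t=7: phase=(9,13,11,5) vs β=11 → FL=S FR=W RL=W RR=S
t=12: phase=(14,18,16,10) vs β=11 → FL=W FR=W RL=W RR=S
t=17: phase=(19,3,1,15) vs β=11 → FL=W FR=S RL=S RR=W
t=26: phase=(8,12,10,4) vs β=11 → FL=S FR=W RL=S RR=S
t=27: phase=(9,13,11,5) vs β=11 → FL=S FR=W RL=W RR=S
t=28: phase=(10,14,12,6) vs β=11 → FL=S FR=W RL=W RR=S

t=0: FL=S FR=S RL=S RR=W
t=7: FL=S FR=W RL=W RR=S
t=12: FL=W FR=W RL=W RR=S
t=17: FL=W FR=S RL=S RR=W
t=26: FL=S FR=W RL=S RR=S
t=27: FL=S FR=W RL=W RR=S
t=28: FL=S FR=W RL=W RR=S


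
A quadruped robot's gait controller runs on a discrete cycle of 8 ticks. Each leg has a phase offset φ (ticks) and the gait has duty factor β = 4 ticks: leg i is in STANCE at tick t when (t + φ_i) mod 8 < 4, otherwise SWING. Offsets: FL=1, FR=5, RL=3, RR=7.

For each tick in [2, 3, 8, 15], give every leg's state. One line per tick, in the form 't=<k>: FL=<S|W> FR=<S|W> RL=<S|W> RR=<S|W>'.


t=2: phase=(3,7,5,1) vs β=4 → FL=S FR=W RL=W RR=S
t=3: phase=(4,0,6,2) vs β=4 → FL=W FR=S RL=W RR=S
t=8: phase=(1,5,3,7) vs β=4 → FL=S FR=W RL=S RR=W
t=15: phase=(0,4,2,6) vs β=4 → FL=S FR=W RL=S RR=W

t=2: FL=S FR=W RL=W RR=S
t=3: FL=W FR=S RL=W RR=S
t=8: FL=S FR=W RL=S RR=W
t=15: FL=S FR=W RL=S RR=W


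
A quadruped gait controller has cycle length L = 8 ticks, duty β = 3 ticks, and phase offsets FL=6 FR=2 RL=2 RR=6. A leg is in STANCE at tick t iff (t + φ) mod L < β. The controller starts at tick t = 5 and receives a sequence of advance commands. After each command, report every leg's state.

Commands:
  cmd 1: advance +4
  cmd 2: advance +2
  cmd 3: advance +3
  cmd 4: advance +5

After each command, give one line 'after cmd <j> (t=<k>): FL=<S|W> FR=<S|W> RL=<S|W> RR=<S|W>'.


after cmd 1 (t=9): FL=W FR=W RL=W RR=W
after cmd 2 (t=11): FL=S FR=W RL=W RR=S
after cmd 3 (t=14): FL=W FR=S RL=S RR=W
after cmd 4 (t=19): FL=S FR=W RL=W RR=S

start t=5: FL=W FR=W RL=W RR=W
cmd 1: advance +4 → t=9, phase=(7,3,3,7) → FL=W FR=W RL=W RR=W
cmd 2: advance +2 → t=11, phase=(1,5,5,1) → FL=S FR=W RL=W RR=S
cmd 3: advance +3 → t=14, phase=(4,0,0,4) → FL=W FR=S RL=S RR=W
cmd 4: advance +5 → t=19, phase=(1,5,5,1) → FL=S FR=W RL=W RR=S


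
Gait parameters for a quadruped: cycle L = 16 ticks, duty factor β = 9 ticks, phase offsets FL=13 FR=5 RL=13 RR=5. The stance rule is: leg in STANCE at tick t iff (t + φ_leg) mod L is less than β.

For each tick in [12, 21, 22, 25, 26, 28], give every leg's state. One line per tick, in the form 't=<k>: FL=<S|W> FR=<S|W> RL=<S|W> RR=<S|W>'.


t=12: FL=W FR=S RL=W RR=S
t=21: FL=S FR=W RL=S RR=W
t=22: FL=S FR=W RL=S RR=W
t=25: FL=S FR=W RL=S RR=W
t=26: FL=S FR=W RL=S RR=W
t=28: FL=W FR=S RL=W RR=S

t=12: phase=(9,1,9,1) vs β=9 → FL=W FR=S RL=W RR=S
t=21: phase=(2,10,2,10) vs β=9 → FL=S FR=W RL=S RR=W
t=22: phase=(3,11,3,11) vs β=9 → FL=S FR=W RL=S RR=W
t=25: phase=(6,14,6,14) vs β=9 → FL=S FR=W RL=S RR=W
t=26: phase=(7,15,7,15) vs β=9 → FL=S FR=W RL=S RR=W
t=28: phase=(9,1,9,1) vs β=9 → FL=W FR=S RL=W RR=S


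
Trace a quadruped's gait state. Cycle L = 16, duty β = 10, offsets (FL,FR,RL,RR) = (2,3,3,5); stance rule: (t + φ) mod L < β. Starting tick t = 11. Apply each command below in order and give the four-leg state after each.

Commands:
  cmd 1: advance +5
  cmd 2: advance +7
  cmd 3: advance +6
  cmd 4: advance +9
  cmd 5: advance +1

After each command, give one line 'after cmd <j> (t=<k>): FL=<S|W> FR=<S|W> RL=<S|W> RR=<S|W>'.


after cmd 1 (t=16): FL=S FR=S RL=S RR=S
after cmd 2 (t=23): FL=S FR=W RL=W RR=W
after cmd 3 (t=29): FL=W FR=S RL=S RR=S
after cmd 4 (t=38): FL=S FR=S RL=S RR=W
after cmd 5 (t=39): FL=S FR=W RL=W RR=W

start t=11: FL=W FR=W RL=W RR=S
cmd 1: advance +5 → t=16, phase=(2,3,3,5) → FL=S FR=S RL=S RR=S
cmd 2: advance +7 → t=23, phase=(9,10,10,12) → FL=S FR=W RL=W RR=W
cmd 3: advance +6 → t=29, phase=(15,0,0,2) → FL=W FR=S RL=S RR=S
cmd 4: advance +9 → t=38, phase=(8,9,9,11) → FL=S FR=S RL=S RR=W
cmd 5: advance +1 → t=39, phase=(9,10,10,12) → FL=S FR=W RL=W RR=W


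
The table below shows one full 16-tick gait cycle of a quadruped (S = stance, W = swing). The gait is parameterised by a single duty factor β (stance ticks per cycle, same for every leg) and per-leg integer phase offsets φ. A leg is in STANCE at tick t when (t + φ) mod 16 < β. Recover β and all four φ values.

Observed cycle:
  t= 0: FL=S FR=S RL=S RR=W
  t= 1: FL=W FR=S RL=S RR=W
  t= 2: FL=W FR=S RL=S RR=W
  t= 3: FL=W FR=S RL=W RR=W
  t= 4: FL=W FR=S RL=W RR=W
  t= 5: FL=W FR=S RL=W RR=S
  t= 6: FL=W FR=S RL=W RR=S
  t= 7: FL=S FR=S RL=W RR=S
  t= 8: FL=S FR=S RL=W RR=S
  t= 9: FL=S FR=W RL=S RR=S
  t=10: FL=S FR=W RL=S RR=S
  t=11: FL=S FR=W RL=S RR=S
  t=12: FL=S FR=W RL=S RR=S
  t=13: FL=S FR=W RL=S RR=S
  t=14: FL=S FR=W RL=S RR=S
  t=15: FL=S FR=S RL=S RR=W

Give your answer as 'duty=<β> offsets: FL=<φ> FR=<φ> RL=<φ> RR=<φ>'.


duty β = stance ticks per leg = 10
FL: stance ticks = 10; W→S at t=7 → φ=9
FR: stance ticks = 10; W→S at t=15 → φ=1
RL: stance ticks = 10; W→S at t=9 → φ=7
RR: stance ticks = 10; W→S at t=5 → φ=11

duty=10 offsets: FL=9 FR=1 RL=7 RR=11


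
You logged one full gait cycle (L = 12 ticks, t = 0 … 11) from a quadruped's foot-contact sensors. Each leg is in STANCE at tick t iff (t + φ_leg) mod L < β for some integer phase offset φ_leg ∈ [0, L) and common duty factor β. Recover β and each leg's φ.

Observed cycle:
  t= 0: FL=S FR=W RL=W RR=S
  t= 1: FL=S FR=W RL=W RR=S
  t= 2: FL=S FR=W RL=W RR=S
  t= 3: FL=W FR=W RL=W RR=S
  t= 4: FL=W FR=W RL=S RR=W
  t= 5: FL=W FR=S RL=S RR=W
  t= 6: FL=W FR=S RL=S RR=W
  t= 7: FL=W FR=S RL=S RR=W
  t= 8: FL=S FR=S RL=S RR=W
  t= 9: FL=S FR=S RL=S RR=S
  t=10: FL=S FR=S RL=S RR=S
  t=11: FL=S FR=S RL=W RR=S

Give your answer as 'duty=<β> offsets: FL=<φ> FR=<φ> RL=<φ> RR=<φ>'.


duty β = stance ticks per leg = 7
FL: stance ticks = 7; W→S at t=8 → φ=4
FR: stance ticks = 7; W→S at t=5 → φ=7
RL: stance ticks = 7; W→S at t=4 → φ=8
RR: stance ticks = 7; W→S at t=9 → φ=3

duty=7 offsets: FL=4 FR=7 RL=8 RR=3


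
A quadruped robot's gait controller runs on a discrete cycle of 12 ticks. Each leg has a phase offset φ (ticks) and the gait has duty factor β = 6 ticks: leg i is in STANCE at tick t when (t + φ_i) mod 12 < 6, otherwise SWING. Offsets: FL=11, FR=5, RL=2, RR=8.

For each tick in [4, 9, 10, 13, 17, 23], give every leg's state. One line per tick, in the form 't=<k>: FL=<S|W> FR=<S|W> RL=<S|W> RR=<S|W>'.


t=4: phase=(3,9,6,0) vs β=6 → FL=S FR=W RL=W RR=S
t=9: phase=(8,2,11,5) vs β=6 → FL=W FR=S RL=W RR=S
t=10: phase=(9,3,0,6) vs β=6 → FL=W FR=S RL=S RR=W
t=13: phase=(0,6,3,9) vs β=6 → FL=S FR=W RL=S RR=W
t=17: phase=(4,10,7,1) vs β=6 → FL=S FR=W RL=W RR=S
t=23: phase=(10,4,1,7) vs β=6 → FL=W FR=S RL=S RR=W

t=4: FL=S FR=W RL=W RR=S
t=9: FL=W FR=S RL=W RR=S
t=10: FL=W FR=S RL=S RR=W
t=13: FL=S FR=W RL=S RR=W
t=17: FL=S FR=W RL=W RR=S
t=23: FL=W FR=S RL=S RR=W


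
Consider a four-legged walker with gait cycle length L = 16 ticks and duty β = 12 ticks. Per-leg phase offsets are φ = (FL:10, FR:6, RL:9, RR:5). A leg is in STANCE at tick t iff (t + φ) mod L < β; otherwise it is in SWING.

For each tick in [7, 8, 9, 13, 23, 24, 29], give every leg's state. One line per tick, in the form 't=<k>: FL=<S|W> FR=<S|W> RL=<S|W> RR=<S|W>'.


t=7: FL=S FR=W RL=S RR=W
t=8: FL=S FR=W RL=S RR=W
t=9: FL=S FR=W RL=S RR=W
t=13: FL=S FR=S RL=S RR=S
t=23: FL=S FR=W RL=S RR=W
t=24: FL=S FR=W RL=S RR=W
t=29: FL=S FR=S RL=S RR=S

t=7: phase=(1,13,0,12) vs β=12 → FL=S FR=W RL=S RR=W
t=8: phase=(2,14,1,13) vs β=12 → FL=S FR=W RL=S RR=W
t=9: phase=(3,15,2,14) vs β=12 → FL=S FR=W RL=S RR=W
t=13: phase=(7,3,6,2) vs β=12 → FL=S FR=S RL=S RR=S
t=23: phase=(1,13,0,12) vs β=12 → FL=S FR=W RL=S RR=W
t=24: phase=(2,14,1,13) vs β=12 → FL=S FR=W RL=S RR=W
t=29: phase=(7,3,6,2) vs β=12 → FL=S FR=S RL=S RR=S


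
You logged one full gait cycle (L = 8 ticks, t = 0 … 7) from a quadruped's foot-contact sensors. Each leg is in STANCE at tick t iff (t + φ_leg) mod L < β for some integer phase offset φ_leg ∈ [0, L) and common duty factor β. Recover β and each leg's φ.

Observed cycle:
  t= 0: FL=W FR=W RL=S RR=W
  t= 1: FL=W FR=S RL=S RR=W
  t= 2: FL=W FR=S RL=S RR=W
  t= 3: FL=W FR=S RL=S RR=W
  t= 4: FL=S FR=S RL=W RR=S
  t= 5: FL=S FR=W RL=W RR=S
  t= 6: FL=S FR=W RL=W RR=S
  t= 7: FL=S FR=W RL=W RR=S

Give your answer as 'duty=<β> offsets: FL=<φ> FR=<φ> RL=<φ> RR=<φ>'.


duty β = stance ticks per leg = 4
FL: stance ticks = 4; W→S at t=4 → φ=4
FR: stance ticks = 4; W→S at t=1 → φ=7
RL: stance ticks = 4; W→S at t=0 → φ=0
RR: stance ticks = 4; W→S at t=4 → φ=4

duty=4 offsets: FL=4 FR=7 RL=0 RR=4


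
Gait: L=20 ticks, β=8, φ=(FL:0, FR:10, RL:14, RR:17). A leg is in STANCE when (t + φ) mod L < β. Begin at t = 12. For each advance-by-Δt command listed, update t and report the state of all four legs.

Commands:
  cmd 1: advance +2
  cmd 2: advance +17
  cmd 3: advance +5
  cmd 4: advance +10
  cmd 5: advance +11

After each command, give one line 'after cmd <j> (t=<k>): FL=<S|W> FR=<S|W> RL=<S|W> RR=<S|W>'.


start t=12: FL=W FR=S RL=S RR=W
cmd 1: advance +2 → t=14, phase=(14,4,8,11) → FL=W FR=S RL=W RR=W
cmd 2: advance +17 → t=31, phase=(11,1,5,8) → FL=W FR=S RL=S RR=W
cmd 3: advance +5 → t=36, phase=(16,6,10,13) → FL=W FR=S RL=W RR=W
cmd 4: advance +10 → t=46, phase=(6,16,0,3) → FL=S FR=W RL=S RR=S
cmd 5: advance +11 → t=57, phase=(17,7,11,14) → FL=W FR=S RL=W RR=W

after cmd 1 (t=14): FL=W FR=S RL=W RR=W
after cmd 2 (t=31): FL=W FR=S RL=S RR=W
after cmd 3 (t=36): FL=W FR=S RL=W RR=W
after cmd 4 (t=46): FL=S FR=W RL=S RR=S
after cmd 5 (t=57): FL=W FR=S RL=W RR=W


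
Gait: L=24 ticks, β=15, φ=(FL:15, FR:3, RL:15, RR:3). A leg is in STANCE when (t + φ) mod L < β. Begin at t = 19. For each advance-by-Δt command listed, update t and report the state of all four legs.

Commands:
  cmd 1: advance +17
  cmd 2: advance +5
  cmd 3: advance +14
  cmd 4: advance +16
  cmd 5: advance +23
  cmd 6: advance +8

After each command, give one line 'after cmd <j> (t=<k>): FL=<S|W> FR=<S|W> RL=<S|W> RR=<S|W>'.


start t=19: FL=S FR=W RL=S RR=W
cmd 1: advance +17 → t=36, phase=(3,15,3,15) → FL=S FR=W RL=S RR=W
cmd 2: advance +5 → t=41, phase=(8,20,8,20) → FL=S FR=W RL=S RR=W
cmd 3: advance +14 → t=55, phase=(22,10,22,10) → FL=W FR=S RL=W RR=S
cmd 4: advance +16 → t=71, phase=(14,2,14,2) → FL=S FR=S RL=S RR=S
cmd 5: advance +23 → t=94, phase=(13,1,13,1) → FL=S FR=S RL=S RR=S
cmd 6: advance +8 → t=102, phase=(21,9,21,9) → FL=W FR=S RL=W RR=S

after cmd 1 (t=36): FL=S FR=W RL=S RR=W
after cmd 2 (t=41): FL=S FR=W RL=S RR=W
after cmd 3 (t=55): FL=W FR=S RL=W RR=S
after cmd 4 (t=71): FL=S FR=S RL=S RR=S
after cmd 5 (t=94): FL=S FR=S RL=S RR=S
after cmd 6 (t=102): FL=W FR=S RL=W RR=S


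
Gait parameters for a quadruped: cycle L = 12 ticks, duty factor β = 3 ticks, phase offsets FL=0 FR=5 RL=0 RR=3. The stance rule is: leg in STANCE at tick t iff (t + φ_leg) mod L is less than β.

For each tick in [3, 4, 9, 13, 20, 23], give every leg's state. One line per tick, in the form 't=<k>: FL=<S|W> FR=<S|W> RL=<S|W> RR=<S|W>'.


t=3: FL=W FR=W RL=W RR=W
t=4: FL=W FR=W RL=W RR=W
t=9: FL=W FR=S RL=W RR=S
t=13: FL=S FR=W RL=S RR=W
t=20: FL=W FR=S RL=W RR=W
t=23: FL=W FR=W RL=W RR=S

t=3: phase=(3,8,3,6) vs β=3 → FL=W FR=W RL=W RR=W
t=4: phase=(4,9,4,7) vs β=3 → FL=W FR=W RL=W RR=W
t=9: phase=(9,2,9,0) vs β=3 → FL=W FR=S RL=W RR=S
t=13: phase=(1,6,1,4) vs β=3 → FL=S FR=W RL=S RR=W
t=20: phase=(8,1,8,11) vs β=3 → FL=W FR=S RL=W RR=W
t=23: phase=(11,4,11,2) vs β=3 → FL=W FR=W RL=W RR=S


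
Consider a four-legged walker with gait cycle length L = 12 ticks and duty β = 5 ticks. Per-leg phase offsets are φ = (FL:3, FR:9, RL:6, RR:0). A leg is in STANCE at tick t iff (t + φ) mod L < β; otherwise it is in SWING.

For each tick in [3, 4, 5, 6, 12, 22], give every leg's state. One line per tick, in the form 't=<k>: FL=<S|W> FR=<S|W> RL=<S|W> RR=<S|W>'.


t=3: phase=(6,0,9,3) vs β=5 → FL=W FR=S RL=W RR=S
t=4: phase=(7,1,10,4) vs β=5 → FL=W FR=S RL=W RR=S
t=5: phase=(8,2,11,5) vs β=5 → FL=W FR=S RL=W RR=W
t=6: phase=(9,3,0,6) vs β=5 → FL=W FR=S RL=S RR=W
t=12: phase=(3,9,6,0) vs β=5 → FL=S FR=W RL=W RR=S
t=22: phase=(1,7,4,10) vs β=5 → FL=S FR=W RL=S RR=W

t=3: FL=W FR=S RL=W RR=S
t=4: FL=W FR=S RL=W RR=S
t=5: FL=W FR=S RL=W RR=W
t=6: FL=W FR=S RL=S RR=W
t=12: FL=S FR=W RL=W RR=S
t=22: FL=S FR=W RL=S RR=W


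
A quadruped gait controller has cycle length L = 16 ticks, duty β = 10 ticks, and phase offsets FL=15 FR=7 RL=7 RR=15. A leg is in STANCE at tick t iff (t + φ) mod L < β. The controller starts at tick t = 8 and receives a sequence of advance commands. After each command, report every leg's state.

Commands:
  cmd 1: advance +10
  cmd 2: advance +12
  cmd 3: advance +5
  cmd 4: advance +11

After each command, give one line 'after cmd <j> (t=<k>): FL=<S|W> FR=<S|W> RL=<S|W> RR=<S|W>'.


start t=8: FL=S FR=W RL=W RR=S
cmd 1: advance +10 → t=18, phase=(1,9,9,1) → FL=S FR=S RL=S RR=S
cmd 2: advance +12 → t=30, phase=(13,5,5,13) → FL=W FR=S RL=S RR=W
cmd 3: advance +5 → t=35, phase=(2,10,10,2) → FL=S FR=W RL=W RR=S
cmd 4: advance +11 → t=46, phase=(13,5,5,13) → FL=W FR=S RL=S RR=W

after cmd 1 (t=18): FL=S FR=S RL=S RR=S
after cmd 2 (t=30): FL=W FR=S RL=S RR=W
after cmd 3 (t=35): FL=S FR=W RL=W RR=S
after cmd 4 (t=46): FL=W FR=S RL=S RR=W


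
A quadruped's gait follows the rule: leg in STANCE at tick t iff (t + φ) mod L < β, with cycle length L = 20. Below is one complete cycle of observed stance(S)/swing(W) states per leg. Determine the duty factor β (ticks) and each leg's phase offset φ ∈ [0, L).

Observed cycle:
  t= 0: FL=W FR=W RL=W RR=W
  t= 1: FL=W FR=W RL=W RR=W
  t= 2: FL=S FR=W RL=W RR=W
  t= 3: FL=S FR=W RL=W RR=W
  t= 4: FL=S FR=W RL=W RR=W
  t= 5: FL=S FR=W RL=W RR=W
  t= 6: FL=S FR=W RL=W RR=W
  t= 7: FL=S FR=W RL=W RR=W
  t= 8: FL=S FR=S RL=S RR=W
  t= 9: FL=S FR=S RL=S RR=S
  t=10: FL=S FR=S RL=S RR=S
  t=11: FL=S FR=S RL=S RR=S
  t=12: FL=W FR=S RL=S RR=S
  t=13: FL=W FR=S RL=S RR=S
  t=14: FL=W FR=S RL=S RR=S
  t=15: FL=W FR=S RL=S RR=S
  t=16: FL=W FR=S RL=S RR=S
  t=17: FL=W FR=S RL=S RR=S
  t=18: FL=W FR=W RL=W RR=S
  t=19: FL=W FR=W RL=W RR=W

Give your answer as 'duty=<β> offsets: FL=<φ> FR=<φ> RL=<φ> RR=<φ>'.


duty β = stance ticks per leg = 10
FL: stance ticks = 10; W→S at t=2 → φ=18
FR: stance ticks = 10; W→S at t=8 → φ=12
RL: stance ticks = 10; W→S at t=8 → φ=12
RR: stance ticks = 10; W→S at t=9 → φ=11

duty=10 offsets: FL=18 FR=12 RL=12 RR=11


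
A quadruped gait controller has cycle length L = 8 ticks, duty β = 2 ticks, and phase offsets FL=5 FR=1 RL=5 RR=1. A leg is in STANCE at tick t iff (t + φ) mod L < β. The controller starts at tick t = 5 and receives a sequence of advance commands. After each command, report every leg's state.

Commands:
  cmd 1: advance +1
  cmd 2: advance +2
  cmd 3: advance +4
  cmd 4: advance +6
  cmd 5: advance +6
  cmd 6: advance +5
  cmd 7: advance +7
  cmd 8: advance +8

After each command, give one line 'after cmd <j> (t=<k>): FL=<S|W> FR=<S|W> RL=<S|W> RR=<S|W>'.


after cmd 1 (t=6): FL=W FR=W RL=W RR=W
after cmd 2 (t=8): FL=W FR=S RL=W RR=S
after cmd 3 (t=12): FL=S FR=W RL=S RR=W
after cmd 4 (t=18): FL=W FR=W RL=W RR=W
after cmd 5 (t=24): FL=W FR=S RL=W RR=S
after cmd 6 (t=29): FL=W FR=W RL=W RR=W
after cmd 7 (t=36): FL=S FR=W RL=S RR=W
after cmd 8 (t=44): FL=S FR=W RL=S RR=W

start t=5: FL=W FR=W RL=W RR=W
cmd 1: advance +1 → t=6, phase=(3,7,3,7) → FL=W FR=W RL=W RR=W
cmd 2: advance +2 → t=8, phase=(5,1,5,1) → FL=W FR=S RL=W RR=S
cmd 3: advance +4 → t=12, phase=(1,5,1,5) → FL=S FR=W RL=S RR=W
cmd 4: advance +6 → t=18, phase=(7,3,7,3) → FL=W FR=W RL=W RR=W
cmd 5: advance +6 → t=24, phase=(5,1,5,1) → FL=W FR=S RL=W RR=S
cmd 6: advance +5 → t=29, phase=(2,6,2,6) → FL=W FR=W RL=W RR=W
cmd 7: advance +7 → t=36, phase=(1,5,1,5) → FL=S FR=W RL=S RR=W
cmd 8: advance +8 → t=44, phase=(1,5,1,5) → FL=S FR=W RL=S RR=W


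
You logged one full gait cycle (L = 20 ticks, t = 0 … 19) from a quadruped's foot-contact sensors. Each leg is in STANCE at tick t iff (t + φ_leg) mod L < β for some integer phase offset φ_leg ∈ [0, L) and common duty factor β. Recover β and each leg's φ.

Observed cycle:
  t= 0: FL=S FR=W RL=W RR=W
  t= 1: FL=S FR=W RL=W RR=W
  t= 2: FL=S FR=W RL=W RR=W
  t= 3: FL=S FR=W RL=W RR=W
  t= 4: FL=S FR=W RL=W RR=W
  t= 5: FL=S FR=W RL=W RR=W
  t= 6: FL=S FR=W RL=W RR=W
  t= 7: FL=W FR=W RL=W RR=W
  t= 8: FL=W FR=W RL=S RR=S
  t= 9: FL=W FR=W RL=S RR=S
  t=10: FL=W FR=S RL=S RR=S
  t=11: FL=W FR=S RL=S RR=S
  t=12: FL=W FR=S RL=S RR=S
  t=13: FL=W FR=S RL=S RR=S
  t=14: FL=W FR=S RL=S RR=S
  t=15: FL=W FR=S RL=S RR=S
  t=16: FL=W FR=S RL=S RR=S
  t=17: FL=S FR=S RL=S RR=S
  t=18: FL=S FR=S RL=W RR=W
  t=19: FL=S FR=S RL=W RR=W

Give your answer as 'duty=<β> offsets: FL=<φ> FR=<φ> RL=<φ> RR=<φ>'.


duty=10 offsets: FL=3 FR=10 RL=12 RR=12

duty β = stance ticks per leg = 10
FL: stance ticks = 10; W→S at t=17 → φ=3
FR: stance ticks = 10; W→S at t=10 → φ=10
RL: stance ticks = 10; W→S at t=8 → φ=12
RR: stance ticks = 10; W→S at t=8 → φ=12


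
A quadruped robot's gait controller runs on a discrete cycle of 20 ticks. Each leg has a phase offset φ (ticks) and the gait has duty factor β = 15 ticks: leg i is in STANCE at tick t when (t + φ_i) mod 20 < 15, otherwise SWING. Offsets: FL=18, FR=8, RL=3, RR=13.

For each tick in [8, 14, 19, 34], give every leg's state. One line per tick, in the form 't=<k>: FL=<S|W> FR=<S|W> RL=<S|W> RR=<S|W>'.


t=8: FL=S FR=W RL=S RR=S
t=14: FL=S FR=S RL=W RR=S
t=19: FL=W FR=S RL=S RR=S
t=34: FL=S FR=S RL=W RR=S

t=8: phase=(6,16,11,1) vs β=15 → FL=S FR=W RL=S RR=S
t=14: phase=(12,2,17,7) vs β=15 → FL=S FR=S RL=W RR=S
t=19: phase=(17,7,2,12) vs β=15 → FL=W FR=S RL=S RR=S
t=34: phase=(12,2,17,7) vs β=15 → FL=S FR=S RL=W RR=S


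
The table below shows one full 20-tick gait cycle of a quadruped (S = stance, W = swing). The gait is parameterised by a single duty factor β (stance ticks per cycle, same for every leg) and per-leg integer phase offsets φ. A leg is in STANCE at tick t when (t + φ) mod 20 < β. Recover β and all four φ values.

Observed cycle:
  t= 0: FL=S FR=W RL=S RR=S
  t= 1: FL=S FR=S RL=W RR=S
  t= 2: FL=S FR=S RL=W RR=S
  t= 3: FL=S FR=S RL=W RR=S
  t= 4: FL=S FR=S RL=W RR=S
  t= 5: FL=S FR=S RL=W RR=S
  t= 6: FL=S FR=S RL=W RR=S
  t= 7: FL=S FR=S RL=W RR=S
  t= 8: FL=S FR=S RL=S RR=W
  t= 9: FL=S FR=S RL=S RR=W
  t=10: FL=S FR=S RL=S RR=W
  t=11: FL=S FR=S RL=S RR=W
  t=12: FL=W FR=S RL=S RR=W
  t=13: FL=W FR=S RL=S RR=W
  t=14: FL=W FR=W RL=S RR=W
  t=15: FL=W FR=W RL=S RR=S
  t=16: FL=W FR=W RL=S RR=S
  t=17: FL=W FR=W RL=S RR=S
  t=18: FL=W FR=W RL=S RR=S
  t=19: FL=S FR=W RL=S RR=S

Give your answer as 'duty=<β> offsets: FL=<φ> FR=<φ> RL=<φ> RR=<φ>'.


duty β = stance ticks per leg = 13
FL: stance ticks = 13; W→S at t=19 → φ=1
FR: stance ticks = 13; W→S at t=1 → φ=19
RL: stance ticks = 13; W→S at t=8 → φ=12
RR: stance ticks = 13; W→S at t=15 → φ=5

duty=13 offsets: FL=1 FR=19 RL=12 RR=5


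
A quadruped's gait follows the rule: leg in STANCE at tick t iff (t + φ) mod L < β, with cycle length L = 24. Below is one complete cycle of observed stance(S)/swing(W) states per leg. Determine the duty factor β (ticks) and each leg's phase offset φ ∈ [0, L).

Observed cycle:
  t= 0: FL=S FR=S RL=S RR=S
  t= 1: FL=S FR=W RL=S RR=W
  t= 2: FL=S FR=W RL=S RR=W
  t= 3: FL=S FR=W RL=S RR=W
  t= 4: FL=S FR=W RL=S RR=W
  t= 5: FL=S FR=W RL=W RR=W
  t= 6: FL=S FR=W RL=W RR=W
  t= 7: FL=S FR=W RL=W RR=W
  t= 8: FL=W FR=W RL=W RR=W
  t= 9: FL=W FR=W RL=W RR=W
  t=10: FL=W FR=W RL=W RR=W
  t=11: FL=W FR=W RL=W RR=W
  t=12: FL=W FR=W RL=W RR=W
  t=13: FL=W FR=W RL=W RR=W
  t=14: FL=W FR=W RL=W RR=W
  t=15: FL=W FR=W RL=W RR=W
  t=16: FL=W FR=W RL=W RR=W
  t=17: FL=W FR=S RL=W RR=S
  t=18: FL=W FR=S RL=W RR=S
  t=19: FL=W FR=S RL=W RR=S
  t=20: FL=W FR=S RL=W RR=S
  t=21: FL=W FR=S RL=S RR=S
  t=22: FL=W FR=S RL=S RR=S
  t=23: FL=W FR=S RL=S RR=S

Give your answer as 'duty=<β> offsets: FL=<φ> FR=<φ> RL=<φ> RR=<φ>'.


duty β = stance ticks per leg = 8
FL: stance ticks = 8; W→S at t=0 → φ=0
FR: stance ticks = 8; W→S at t=17 → φ=7
RL: stance ticks = 8; W→S at t=21 → φ=3
RR: stance ticks = 8; W→S at t=17 → φ=7

duty=8 offsets: FL=0 FR=7 RL=3 RR=7


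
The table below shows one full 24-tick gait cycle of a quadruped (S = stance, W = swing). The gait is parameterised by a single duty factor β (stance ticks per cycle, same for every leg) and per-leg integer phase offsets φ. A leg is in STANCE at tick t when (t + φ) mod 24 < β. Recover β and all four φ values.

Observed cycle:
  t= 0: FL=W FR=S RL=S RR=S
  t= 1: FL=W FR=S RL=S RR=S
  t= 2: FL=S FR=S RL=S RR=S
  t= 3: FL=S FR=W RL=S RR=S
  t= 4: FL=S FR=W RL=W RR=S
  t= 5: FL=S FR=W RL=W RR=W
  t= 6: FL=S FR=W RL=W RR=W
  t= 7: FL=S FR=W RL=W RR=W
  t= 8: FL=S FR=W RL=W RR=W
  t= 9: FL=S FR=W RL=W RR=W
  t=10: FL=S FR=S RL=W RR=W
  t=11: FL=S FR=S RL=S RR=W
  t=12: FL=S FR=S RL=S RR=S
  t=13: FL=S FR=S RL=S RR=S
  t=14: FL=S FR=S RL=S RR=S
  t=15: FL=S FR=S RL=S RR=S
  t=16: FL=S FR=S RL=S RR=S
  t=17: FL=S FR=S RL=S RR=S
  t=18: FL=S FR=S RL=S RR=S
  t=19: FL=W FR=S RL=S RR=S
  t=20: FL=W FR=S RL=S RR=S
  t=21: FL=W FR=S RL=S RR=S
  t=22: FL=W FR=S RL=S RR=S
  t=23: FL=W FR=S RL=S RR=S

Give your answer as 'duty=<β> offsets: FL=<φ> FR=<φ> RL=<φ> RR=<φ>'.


duty=17 offsets: FL=22 FR=14 RL=13 RR=12

duty β = stance ticks per leg = 17
FL: stance ticks = 17; W→S at t=2 → φ=22
FR: stance ticks = 17; W→S at t=10 → φ=14
RL: stance ticks = 17; W→S at t=11 → φ=13
RR: stance ticks = 17; W→S at t=12 → φ=12


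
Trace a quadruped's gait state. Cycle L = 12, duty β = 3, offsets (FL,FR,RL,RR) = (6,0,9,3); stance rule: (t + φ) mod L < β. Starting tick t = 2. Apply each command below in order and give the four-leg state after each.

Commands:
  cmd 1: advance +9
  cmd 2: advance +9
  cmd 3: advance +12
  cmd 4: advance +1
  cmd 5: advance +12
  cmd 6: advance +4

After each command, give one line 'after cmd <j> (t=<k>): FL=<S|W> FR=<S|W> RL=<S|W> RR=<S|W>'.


start t=2: FL=W FR=S RL=W RR=W
cmd 1: advance +9 → t=11, phase=(5,11,8,2) → FL=W FR=W RL=W RR=S
cmd 2: advance +9 → t=20, phase=(2,8,5,11) → FL=S FR=W RL=W RR=W
cmd 3: advance +12 → t=32, phase=(2,8,5,11) → FL=S FR=W RL=W RR=W
cmd 4: advance +1 → t=33, phase=(3,9,6,0) → FL=W FR=W RL=W RR=S
cmd 5: advance +12 → t=45, phase=(3,9,6,0) → FL=W FR=W RL=W RR=S
cmd 6: advance +4 → t=49, phase=(7,1,10,4) → FL=W FR=S RL=W RR=W

after cmd 1 (t=11): FL=W FR=W RL=W RR=S
after cmd 2 (t=20): FL=S FR=W RL=W RR=W
after cmd 3 (t=32): FL=S FR=W RL=W RR=W
after cmd 4 (t=33): FL=W FR=W RL=W RR=S
after cmd 5 (t=45): FL=W FR=W RL=W RR=S
after cmd 6 (t=49): FL=W FR=S RL=W RR=W


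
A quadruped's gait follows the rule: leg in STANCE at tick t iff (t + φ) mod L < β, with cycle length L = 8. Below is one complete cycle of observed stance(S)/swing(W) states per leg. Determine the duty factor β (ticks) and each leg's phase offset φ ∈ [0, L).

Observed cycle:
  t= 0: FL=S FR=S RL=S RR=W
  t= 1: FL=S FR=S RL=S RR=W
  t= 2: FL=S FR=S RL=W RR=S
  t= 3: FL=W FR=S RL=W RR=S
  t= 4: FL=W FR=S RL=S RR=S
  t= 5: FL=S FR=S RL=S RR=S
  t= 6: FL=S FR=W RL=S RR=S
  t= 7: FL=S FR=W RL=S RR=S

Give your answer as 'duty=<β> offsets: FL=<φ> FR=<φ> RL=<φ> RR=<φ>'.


duty β = stance ticks per leg = 6
FL: stance ticks = 6; W→S at t=5 → φ=3
FR: stance ticks = 6; W→S at t=0 → φ=0
RL: stance ticks = 6; W→S at t=4 → φ=4
RR: stance ticks = 6; W→S at t=2 → φ=6

duty=6 offsets: FL=3 FR=0 RL=4 RR=6


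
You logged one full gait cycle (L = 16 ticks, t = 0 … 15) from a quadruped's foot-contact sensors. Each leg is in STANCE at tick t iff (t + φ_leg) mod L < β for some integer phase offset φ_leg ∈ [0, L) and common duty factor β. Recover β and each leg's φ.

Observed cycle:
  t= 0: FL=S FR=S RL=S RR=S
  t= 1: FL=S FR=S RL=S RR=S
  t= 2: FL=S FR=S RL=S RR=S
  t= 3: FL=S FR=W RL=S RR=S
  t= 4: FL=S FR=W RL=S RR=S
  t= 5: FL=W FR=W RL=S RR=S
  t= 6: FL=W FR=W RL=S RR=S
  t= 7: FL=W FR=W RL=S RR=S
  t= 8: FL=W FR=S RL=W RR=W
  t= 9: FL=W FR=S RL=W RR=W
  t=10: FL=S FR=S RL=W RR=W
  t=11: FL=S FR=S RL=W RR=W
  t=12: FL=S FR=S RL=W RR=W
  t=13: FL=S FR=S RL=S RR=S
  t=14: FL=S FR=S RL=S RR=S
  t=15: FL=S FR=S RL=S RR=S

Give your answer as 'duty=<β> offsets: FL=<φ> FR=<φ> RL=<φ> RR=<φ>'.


duty=11 offsets: FL=6 FR=8 RL=3 RR=3

duty β = stance ticks per leg = 11
FL: stance ticks = 11; W→S at t=10 → φ=6
FR: stance ticks = 11; W→S at t=8 → φ=8
RL: stance ticks = 11; W→S at t=13 → φ=3
RR: stance ticks = 11; W→S at t=13 → φ=3


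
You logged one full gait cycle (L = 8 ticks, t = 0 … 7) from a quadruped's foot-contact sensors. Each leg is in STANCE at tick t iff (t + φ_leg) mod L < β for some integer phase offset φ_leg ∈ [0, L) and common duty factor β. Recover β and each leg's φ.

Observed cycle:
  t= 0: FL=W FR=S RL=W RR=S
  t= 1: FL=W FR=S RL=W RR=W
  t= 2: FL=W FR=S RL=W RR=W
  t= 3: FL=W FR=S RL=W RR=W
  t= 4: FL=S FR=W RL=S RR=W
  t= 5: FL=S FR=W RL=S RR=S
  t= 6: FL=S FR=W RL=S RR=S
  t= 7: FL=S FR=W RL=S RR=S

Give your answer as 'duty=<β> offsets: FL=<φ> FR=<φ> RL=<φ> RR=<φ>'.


duty β = stance ticks per leg = 4
FL: stance ticks = 4; W→S at t=4 → φ=4
FR: stance ticks = 4; W→S at t=0 → φ=0
RL: stance ticks = 4; W→S at t=4 → φ=4
RR: stance ticks = 4; W→S at t=5 → φ=3

duty=4 offsets: FL=4 FR=0 RL=4 RR=3


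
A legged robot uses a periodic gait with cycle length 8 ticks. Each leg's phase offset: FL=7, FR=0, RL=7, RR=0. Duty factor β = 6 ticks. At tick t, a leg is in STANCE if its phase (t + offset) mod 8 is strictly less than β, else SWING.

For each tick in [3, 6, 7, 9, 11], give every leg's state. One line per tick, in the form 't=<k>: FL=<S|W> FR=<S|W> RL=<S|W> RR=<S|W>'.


t=3: phase=(2,3,2,3) vs β=6 → FL=S FR=S RL=S RR=S
t=6: phase=(5,6,5,6) vs β=6 → FL=S FR=W RL=S RR=W
t=7: phase=(6,7,6,7) vs β=6 → FL=W FR=W RL=W RR=W
t=9: phase=(0,1,0,1) vs β=6 → FL=S FR=S RL=S RR=S
t=11: phase=(2,3,2,3) vs β=6 → FL=S FR=S RL=S RR=S

t=3: FL=S FR=S RL=S RR=S
t=6: FL=S FR=W RL=S RR=W
t=7: FL=W FR=W RL=W RR=W
t=9: FL=S FR=S RL=S RR=S
t=11: FL=S FR=S RL=S RR=S


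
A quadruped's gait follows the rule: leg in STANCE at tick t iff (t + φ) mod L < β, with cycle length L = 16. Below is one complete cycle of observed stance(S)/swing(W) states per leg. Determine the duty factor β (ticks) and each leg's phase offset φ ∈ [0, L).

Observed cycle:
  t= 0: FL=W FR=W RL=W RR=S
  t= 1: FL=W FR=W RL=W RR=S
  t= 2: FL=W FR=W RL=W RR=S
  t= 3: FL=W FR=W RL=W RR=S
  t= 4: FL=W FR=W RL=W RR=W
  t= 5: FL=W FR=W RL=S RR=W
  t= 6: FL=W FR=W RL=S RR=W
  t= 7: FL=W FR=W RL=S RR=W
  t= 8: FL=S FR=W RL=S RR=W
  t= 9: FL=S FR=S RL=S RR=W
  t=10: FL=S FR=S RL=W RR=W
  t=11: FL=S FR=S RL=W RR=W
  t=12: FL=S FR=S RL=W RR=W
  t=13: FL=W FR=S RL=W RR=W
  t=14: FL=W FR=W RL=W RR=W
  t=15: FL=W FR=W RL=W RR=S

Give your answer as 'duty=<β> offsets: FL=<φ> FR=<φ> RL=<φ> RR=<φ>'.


duty β = stance ticks per leg = 5
FL: stance ticks = 5; W→S at t=8 → φ=8
FR: stance ticks = 5; W→S at t=9 → φ=7
RL: stance ticks = 5; W→S at t=5 → φ=11
RR: stance ticks = 5; W→S at t=15 → φ=1

duty=5 offsets: FL=8 FR=7 RL=11 RR=1


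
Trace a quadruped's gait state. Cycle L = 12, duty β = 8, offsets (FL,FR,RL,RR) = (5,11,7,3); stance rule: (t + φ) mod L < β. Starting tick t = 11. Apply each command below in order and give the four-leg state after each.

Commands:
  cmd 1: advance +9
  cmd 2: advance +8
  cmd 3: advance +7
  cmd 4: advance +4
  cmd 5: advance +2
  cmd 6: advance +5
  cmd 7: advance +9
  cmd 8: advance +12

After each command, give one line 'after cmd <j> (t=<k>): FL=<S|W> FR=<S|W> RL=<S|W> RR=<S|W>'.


after cmd 1 (t=20): FL=S FR=S RL=S RR=W
after cmd 2 (t=28): FL=W FR=S RL=W RR=S
after cmd 3 (t=35): FL=S FR=W RL=S RR=S
after cmd 4 (t=39): FL=W FR=S RL=W RR=S
after cmd 5 (t=41): FL=W FR=S RL=S RR=W
after cmd 6 (t=46): FL=S FR=W RL=S RR=S
after cmd 7 (t=55): FL=S FR=S RL=S RR=W
after cmd 8 (t=67): FL=S FR=S RL=S RR=W

start t=11: FL=S FR=W RL=S RR=S
cmd 1: advance +9 → t=20, phase=(1,7,3,11) → FL=S FR=S RL=S RR=W
cmd 2: advance +8 → t=28, phase=(9,3,11,7) → FL=W FR=S RL=W RR=S
cmd 3: advance +7 → t=35, phase=(4,10,6,2) → FL=S FR=W RL=S RR=S
cmd 4: advance +4 → t=39, phase=(8,2,10,6) → FL=W FR=S RL=W RR=S
cmd 5: advance +2 → t=41, phase=(10,4,0,8) → FL=W FR=S RL=S RR=W
cmd 6: advance +5 → t=46, phase=(3,9,5,1) → FL=S FR=W RL=S RR=S
cmd 7: advance +9 → t=55, phase=(0,6,2,10) → FL=S FR=S RL=S RR=W
cmd 8: advance +12 → t=67, phase=(0,6,2,10) → FL=S FR=S RL=S RR=W


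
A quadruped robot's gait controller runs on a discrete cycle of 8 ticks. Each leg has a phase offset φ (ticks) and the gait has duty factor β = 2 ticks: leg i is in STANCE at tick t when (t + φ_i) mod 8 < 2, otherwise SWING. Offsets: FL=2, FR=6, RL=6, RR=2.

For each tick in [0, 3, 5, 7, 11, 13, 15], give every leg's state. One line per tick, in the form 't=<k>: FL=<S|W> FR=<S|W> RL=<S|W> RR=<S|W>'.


t=0: phase=(2,6,6,2) vs β=2 → FL=W FR=W RL=W RR=W
t=3: phase=(5,1,1,5) vs β=2 → FL=W FR=S RL=S RR=W
t=5: phase=(7,3,3,7) vs β=2 → FL=W FR=W RL=W RR=W
t=7: phase=(1,5,5,1) vs β=2 → FL=S FR=W RL=W RR=S
t=11: phase=(5,1,1,5) vs β=2 → FL=W FR=S RL=S RR=W
t=13: phase=(7,3,3,7) vs β=2 → FL=W FR=W RL=W RR=W
t=15: phase=(1,5,5,1) vs β=2 → FL=S FR=W RL=W RR=S

t=0: FL=W FR=W RL=W RR=W
t=3: FL=W FR=S RL=S RR=W
t=5: FL=W FR=W RL=W RR=W
t=7: FL=S FR=W RL=W RR=S
t=11: FL=W FR=S RL=S RR=W
t=13: FL=W FR=W RL=W RR=W
t=15: FL=S FR=W RL=W RR=S


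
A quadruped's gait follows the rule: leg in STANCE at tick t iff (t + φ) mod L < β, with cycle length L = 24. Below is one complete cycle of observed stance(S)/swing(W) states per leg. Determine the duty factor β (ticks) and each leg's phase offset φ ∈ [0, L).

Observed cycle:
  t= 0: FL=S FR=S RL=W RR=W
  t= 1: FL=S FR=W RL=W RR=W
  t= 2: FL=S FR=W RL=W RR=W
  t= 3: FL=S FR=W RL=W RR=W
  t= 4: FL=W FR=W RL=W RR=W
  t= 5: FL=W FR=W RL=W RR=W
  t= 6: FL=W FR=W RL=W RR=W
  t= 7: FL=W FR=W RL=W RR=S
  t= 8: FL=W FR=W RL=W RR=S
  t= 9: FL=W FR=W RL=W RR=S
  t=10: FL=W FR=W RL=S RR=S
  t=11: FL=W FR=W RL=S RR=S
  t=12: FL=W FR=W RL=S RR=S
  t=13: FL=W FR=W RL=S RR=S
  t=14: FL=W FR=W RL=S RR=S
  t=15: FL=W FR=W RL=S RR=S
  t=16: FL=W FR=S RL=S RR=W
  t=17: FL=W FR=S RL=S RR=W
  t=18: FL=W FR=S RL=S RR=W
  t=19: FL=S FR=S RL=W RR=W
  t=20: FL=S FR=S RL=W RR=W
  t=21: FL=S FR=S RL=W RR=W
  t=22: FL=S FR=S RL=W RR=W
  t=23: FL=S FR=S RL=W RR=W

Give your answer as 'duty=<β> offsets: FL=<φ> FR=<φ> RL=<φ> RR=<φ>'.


duty β = stance ticks per leg = 9
FL: stance ticks = 9; W→S at t=19 → φ=5
FR: stance ticks = 9; W→S at t=16 → φ=8
RL: stance ticks = 9; W→S at t=10 → φ=14
RR: stance ticks = 9; W→S at t=7 → φ=17

duty=9 offsets: FL=5 FR=8 RL=14 RR=17


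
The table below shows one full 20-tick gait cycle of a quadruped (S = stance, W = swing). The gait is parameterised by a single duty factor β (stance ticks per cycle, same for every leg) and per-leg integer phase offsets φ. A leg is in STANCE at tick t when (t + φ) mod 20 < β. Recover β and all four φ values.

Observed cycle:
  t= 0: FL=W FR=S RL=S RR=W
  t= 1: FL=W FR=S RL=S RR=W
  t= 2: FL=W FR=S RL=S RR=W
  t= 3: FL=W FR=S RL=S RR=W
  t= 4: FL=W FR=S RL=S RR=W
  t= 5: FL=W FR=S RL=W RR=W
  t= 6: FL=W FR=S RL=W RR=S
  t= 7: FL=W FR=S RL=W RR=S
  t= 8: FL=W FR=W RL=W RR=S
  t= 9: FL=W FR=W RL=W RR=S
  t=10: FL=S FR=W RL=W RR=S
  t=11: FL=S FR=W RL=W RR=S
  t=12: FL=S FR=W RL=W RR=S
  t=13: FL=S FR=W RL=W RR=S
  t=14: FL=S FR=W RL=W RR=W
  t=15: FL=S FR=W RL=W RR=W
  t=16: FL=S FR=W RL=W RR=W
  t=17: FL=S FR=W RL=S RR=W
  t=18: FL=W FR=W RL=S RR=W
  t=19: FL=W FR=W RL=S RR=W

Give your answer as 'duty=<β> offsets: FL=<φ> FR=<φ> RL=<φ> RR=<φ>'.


duty=8 offsets: FL=10 FR=0 RL=3 RR=14

duty β = stance ticks per leg = 8
FL: stance ticks = 8; W→S at t=10 → φ=10
FR: stance ticks = 8; W→S at t=0 → φ=0
RL: stance ticks = 8; W→S at t=17 → φ=3
RR: stance ticks = 8; W→S at t=6 → φ=14


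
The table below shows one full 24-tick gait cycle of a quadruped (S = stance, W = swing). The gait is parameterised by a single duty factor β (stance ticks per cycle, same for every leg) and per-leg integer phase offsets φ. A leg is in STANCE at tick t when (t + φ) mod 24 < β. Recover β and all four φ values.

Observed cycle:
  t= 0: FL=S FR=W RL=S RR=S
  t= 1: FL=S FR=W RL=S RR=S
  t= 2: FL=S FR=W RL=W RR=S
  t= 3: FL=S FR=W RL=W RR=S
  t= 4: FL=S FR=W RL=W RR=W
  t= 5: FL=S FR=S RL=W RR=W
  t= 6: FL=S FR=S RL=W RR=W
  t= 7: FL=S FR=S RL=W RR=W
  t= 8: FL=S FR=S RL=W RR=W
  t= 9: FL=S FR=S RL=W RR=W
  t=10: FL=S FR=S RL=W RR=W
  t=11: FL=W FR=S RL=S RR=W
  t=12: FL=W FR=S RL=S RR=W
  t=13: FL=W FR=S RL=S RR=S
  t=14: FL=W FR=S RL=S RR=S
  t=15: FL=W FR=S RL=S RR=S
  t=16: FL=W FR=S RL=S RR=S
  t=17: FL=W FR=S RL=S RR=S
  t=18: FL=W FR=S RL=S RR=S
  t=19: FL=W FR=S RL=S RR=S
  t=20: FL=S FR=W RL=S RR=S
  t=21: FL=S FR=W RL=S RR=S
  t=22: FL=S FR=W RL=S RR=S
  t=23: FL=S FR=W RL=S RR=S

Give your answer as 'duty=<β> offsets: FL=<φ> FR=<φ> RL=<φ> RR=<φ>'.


duty β = stance ticks per leg = 15
FL: stance ticks = 15; W→S at t=20 → φ=4
FR: stance ticks = 15; W→S at t=5 → φ=19
RL: stance ticks = 15; W→S at t=11 → φ=13
RR: stance ticks = 15; W→S at t=13 → φ=11

duty=15 offsets: FL=4 FR=19 RL=13 RR=11
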